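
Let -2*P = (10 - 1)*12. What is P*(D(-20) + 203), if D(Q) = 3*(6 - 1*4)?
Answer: -11286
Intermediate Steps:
P = -54 (P = -(10 - 1)*12/2 = -9*12/2 = -½*108 = -54)
D(Q) = 6 (D(Q) = 3*(6 - 4) = 3*2 = 6)
P*(D(-20) + 203) = -54*(6 + 203) = -54*209 = -11286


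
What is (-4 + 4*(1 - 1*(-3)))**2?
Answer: 144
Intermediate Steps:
(-4 + 4*(1 - 1*(-3)))**2 = (-4 + 4*(1 + 3))**2 = (-4 + 4*4)**2 = (-4 + 16)**2 = 12**2 = 144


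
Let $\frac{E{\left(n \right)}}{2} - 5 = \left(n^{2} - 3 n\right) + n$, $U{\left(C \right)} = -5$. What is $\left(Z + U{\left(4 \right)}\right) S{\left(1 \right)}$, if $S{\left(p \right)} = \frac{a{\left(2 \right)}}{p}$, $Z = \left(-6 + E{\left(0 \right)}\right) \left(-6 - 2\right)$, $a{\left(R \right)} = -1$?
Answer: $37$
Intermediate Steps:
$E{\left(n \right)} = 10 - 4 n + 2 n^{2}$ ($E{\left(n \right)} = 10 + 2 \left(\left(n^{2} - 3 n\right) + n\right) = 10 + 2 \left(n^{2} - 2 n\right) = 10 + \left(- 4 n + 2 n^{2}\right) = 10 - 4 n + 2 n^{2}$)
$Z = -32$ ($Z = \left(-6 + \left(10 - 0 + 2 \cdot 0^{2}\right)\right) \left(-6 - 2\right) = \left(-6 + \left(10 + 0 + 2 \cdot 0\right)\right) \left(-8\right) = \left(-6 + \left(10 + 0 + 0\right)\right) \left(-8\right) = \left(-6 + 10\right) \left(-8\right) = 4 \left(-8\right) = -32$)
$S{\left(p \right)} = - \frac{1}{p}$
$\left(Z + U{\left(4 \right)}\right) S{\left(1 \right)} = \left(-32 - 5\right) \left(- 1^{-1}\right) = - 37 \left(\left(-1\right) 1\right) = \left(-37\right) \left(-1\right) = 37$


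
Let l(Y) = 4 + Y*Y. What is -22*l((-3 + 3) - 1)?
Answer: -110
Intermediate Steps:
l(Y) = 4 + Y²
-22*l((-3 + 3) - 1) = -22*(4 + ((-3 + 3) - 1)²) = -22*(4 + (0 - 1)²) = -22*(4 + (-1)²) = -22*(4 + 1) = -22*5 = -11*10 = -110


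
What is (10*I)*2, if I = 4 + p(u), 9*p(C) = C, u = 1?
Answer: 740/9 ≈ 82.222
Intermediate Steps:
p(C) = C/9
I = 37/9 (I = 4 + (1/9)*1 = 4 + 1/9 = 37/9 ≈ 4.1111)
(10*I)*2 = (10*(37/9))*2 = (370/9)*2 = 740/9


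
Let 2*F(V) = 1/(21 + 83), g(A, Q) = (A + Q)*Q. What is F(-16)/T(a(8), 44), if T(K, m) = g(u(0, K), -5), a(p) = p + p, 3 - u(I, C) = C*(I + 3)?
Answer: 1/52000 ≈ 1.9231e-5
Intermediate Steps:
u(I, C) = 3 - C*(3 + I) (u(I, C) = 3 - C*(I + 3) = 3 - C*(3 + I))
g(A, Q) = Q*(A + Q)
a(p) = 2*p
T(K, m) = 10 + 15*K (T(K, m) = -5*((3 - 3*K - 1*K*0) - 5) = -5*((3 - 3*K + 0) - 5) = -5*((3 - 3*K) - 5) = -5*(-2 - 3*K) = 10 + 15*K)
F(V) = 1/208 (F(V) = 1/(2*(21 + 83)) = (1/2)/104 = (1/2)*(1/104) = 1/208)
F(-16)/T(a(8), 44) = 1/(208*(10 + 15*(2*8))) = 1/(208*(10 + 15*16)) = 1/(208*(10 + 240)) = (1/208)/250 = (1/208)*(1/250) = 1/52000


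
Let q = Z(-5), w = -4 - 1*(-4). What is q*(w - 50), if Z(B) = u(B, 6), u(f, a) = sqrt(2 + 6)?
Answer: -100*sqrt(2) ≈ -141.42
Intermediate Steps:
w = 0 (w = -4 + 4 = 0)
u(f, a) = 2*sqrt(2) (u(f, a) = sqrt(8) = 2*sqrt(2))
Z(B) = 2*sqrt(2)
q = 2*sqrt(2) ≈ 2.8284
q*(w - 50) = (2*sqrt(2))*(0 - 50) = (2*sqrt(2))*(-50) = -100*sqrt(2)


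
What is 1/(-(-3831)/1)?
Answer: 1/3831 ≈ 0.00026103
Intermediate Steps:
1/(-(-3831)/1) = 1/(-(-3831)) = 1/(-1*(-3831)) = 1/3831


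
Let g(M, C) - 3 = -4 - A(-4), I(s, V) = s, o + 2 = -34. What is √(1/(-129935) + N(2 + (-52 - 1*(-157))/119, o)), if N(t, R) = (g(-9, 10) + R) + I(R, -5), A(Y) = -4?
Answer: 2*I*√291233580365/129935 ≈ 8.3066*I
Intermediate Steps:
o = -36 (o = -2 - 34 = -36)
g(M, C) = 3 (g(M, C) = 3 + (-4 - 1*(-4)) = 3 + (-4 + 4) = 3 + 0 = 3)
N(t, R) = 3 + 2*R (N(t, R) = (3 + R) + R = 3 + 2*R)
√(1/(-129935) + N(2 + (-52 - 1*(-157))/119, o)) = √(1/(-129935) + (3 + 2*(-36))) = √(-1/129935 + (3 - 72)) = √(-1/129935 - 69) = √(-8965516/129935) = 2*I*√291233580365/129935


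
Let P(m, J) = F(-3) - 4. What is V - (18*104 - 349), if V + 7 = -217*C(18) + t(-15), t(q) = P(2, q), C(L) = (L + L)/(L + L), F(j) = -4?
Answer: -1755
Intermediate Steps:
C(L) = 1 (C(L) = (2*L)/((2*L)) = (2*L)*(1/(2*L)) = 1)
P(m, J) = -8 (P(m, J) = -4 - 4 = -8)
t(q) = -8
V = -232 (V = -7 + (-217*1 - 8) = -7 + (-217 - 8) = -7 - 225 = -232)
V - (18*104 - 349) = -232 - (18*104 - 349) = -232 - (1872 - 349) = -232 - 1*1523 = -232 - 1523 = -1755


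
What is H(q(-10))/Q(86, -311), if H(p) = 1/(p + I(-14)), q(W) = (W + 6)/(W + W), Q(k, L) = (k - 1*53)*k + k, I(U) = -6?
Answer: -5/84796 ≈ -5.8965e-5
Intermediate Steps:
Q(k, L) = k + k*(-53 + k) (Q(k, L) = (k - 53)*k + k = (-53 + k)*k + k = k*(-53 + k) + k = k + k*(-53 + k))
q(W) = (6 + W)/(2*W) (q(W) = (6 + W)/((2*W)) = (6 + W)*(1/(2*W)) = (6 + W)/(2*W))
H(p) = 1/(-6 + p) (H(p) = 1/(p - 6) = 1/(-6 + p))
H(q(-10))/Q(86, -311) = 1/((-6 + (1/2)*(6 - 10)/(-10))*((86*(-52 + 86)))) = 1/((-6 + (1/2)*(-1/10)*(-4))*((86*34))) = 1/((-6 + 1/5)*2924) = (1/2924)/(-29/5) = -5/29*1/2924 = -5/84796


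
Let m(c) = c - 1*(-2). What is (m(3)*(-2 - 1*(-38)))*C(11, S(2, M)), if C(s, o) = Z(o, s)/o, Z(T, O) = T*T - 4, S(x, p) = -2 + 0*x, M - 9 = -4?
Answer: 0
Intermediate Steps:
M = 5 (M = 9 - 4 = 5)
S(x, p) = -2 (S(x, p) = -2 + 0 = -2)
Z(T, O) = -4 + T**2 (Z(T, O) = T**2 - 4 = -4 + T**2)
C(s, o) = (-4 + o**2)/o
m(c) = 2 + c (m(c) = c + 2 = 2 + c)
(m(3)*(-2 - 1*(-38)))*C(11, S(2, M)) = ((2 + 3)*(-2 - 1*(-38)))*(-2 - 4/(-2)) = (5*(-2 + 38))*(-2 - 4*(-1/2)) = (5*36)*(-2 + 2) = 180*0 = 0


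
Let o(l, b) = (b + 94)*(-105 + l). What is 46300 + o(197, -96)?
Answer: 46116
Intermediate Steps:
o(l, b) = (-105 + l)*(94 + b) (o(l, b) = (94 + b)*(-105 + l) = (-105 + l)*(94 + b))
46300 + o(197, -96) = 46300 + (-9870 - 105*(-96) + 94*197 - 96*197) = 46300 + (-9870 + 10080 + 18518 - 18912) = 46300 - 184 = 46116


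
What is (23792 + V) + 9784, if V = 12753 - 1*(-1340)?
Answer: 47669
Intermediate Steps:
V = 14093 (V = 12753 + 1340 = 14093)
(23792 + V) + 9784 = (23792 + 14093) + 9784 = 37885 + 9784 = 47669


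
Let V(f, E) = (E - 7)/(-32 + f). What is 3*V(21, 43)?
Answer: -108/11 ≈ -9.8182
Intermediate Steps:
V(f, E) = (-7 + E)/(-32 + f)
3*V(21, 43) = 3*((-7 + 43)/(-32 + 21)) = 3*(36/(-11)) = 3*(-1/11*36) = 3*(-36/11) = -108/11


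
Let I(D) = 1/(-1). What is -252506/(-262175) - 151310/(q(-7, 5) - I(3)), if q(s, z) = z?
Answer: -19834092107/786525 ≈ -25217.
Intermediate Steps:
I(D) = -1
-252506/(-262175) - 151310/(q(-7, 5) - I(3)) = -252506/(-262175) - 151310/(5 - 1*(-1)) = -252506*(-1/262175) - 151310/(5 + 1) = 252506/262175 - 151310/6 = 252506/262175 - 151310*⅙ = 252506/262175 - 75655/3 = -19834092107/786525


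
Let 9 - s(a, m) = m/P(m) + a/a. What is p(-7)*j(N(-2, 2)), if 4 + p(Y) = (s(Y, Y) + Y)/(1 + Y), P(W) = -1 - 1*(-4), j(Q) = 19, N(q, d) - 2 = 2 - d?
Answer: -779/9 ≈ -86.556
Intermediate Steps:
N(q, d) = 4 - d (N(q, d) = 2 + (2 - d) = 4 - d)
P(W) = 3 (P(W) = -1 + 4 = 3)
s(a, m) = 8 - m/3 (s(a, m) = 9 - (m/3 + a/a) = 9 - (m*(⅓) + 1) = 9 - (m/3 + 1) = 9 - (1 + m/3) = 9 + (-1 - m/3) = 8 - m/3)
p(Y) = -4 + (8 + 2*Y/3)/(1 + Y) (p(Y) = -4 + ((8 - Y/3) + Y)/(1 + Y) = -4 + (8 + 2*Y/3)/(1 + Y))
p(-7)*j(N(-2, 2)) = (2*(6 - 5*(-7))/(3*(1 - 7)))*19 = ((⅔)*(6 + 35)/(-6))*19 = ((⅔)*(-⅙)*41)*19 = -41/9*19 = -779/9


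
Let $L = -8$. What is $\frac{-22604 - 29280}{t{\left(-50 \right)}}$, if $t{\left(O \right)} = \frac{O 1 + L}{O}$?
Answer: $- \frac{1297100}{29} \approx -44728.0$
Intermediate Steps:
$t{\left(O \right)} = \frac{-8 + O}{O}$ ($t{\left(O \right)} = \frac{O 1 - 8}{O} = \frac{O - 8}{O} = \frac{-8 + O}{O}$)
$\frac{-22604 - 29280}{t{\left(-50 \right)}} = \frac{-22604 - 29280}{\frac{1}{-50} \left(-8 - 50\right)} = - \frac{51884}{\left(- \frac{1}{50}\right) \left(-58\right)} = - \frac{51884}{\frac{29}{25}} = \left(-51884\right) \frac{25}{29} = - \frac{1297100}{29}$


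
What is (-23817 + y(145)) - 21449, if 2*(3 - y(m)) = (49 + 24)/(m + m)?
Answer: -26252613/580 ≈ -45263.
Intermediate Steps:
y(m) = 3 - 73/(4*m) (y(m) = 3 - (49 + 24)/(2*(m + m)) = 3 - 73/(2*(2*m)) = 3 - 73*1/(2*m)/2 = 3 - 73/(4*m))
(-23817 + y(145)) - 21449 = (-23817 + (3 - 73/4/145)) - 21449 = (-23817 + (3 - 73/4*1/145)) - 21449 = (-23817 + (3 - 73/580)) - 21449 = (-23817 + 1667/580) - 21449 = -13812193/580 - 21449 = -26252613/580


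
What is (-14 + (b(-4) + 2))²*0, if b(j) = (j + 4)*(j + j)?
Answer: 0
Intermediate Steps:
b(j) = 2*j*(4 + j) (b(j) = (4 + j)*(2*j) = 2*j*(4 + j))
(-14 + (b(-4) + 2))²*0 = (-14 + (2*(-4)*(4 - 4) + 2))²*0 = (-14 + (2*(-4)*0 + 2))²*0 = (-14 + (0 + 2))²*0 = (-14 + 2)²*0 = (-12)²*0 = 144*0 = 0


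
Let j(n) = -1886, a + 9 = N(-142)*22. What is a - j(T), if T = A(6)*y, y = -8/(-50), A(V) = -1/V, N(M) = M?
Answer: -1247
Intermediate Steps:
y = 4/25 (y = -8*(-1/50) = 4/25 ≈ 0.16000)
T = -2/75 (T = -1/6*(4/25) = -1*⅙*(4/25) = -⅙*4/25 = -2/75 ≈ -0.026667)
a = -3133 (a = -9 - 142*22 = -9 - 3124 = -3133)
a - j(T) = -3133 - 1*(-1886) = -3133 + 1886 = -1247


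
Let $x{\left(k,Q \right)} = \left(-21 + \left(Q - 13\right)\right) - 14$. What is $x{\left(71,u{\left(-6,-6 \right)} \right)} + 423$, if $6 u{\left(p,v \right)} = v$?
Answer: $374$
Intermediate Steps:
$u{\left(p,v \right)} = \frac{v}{6}$
$x{\left(k,Q \right)} = -48 + Q$ ($x{\left(k,Q \right)} = \left(-21 + \left(Q - 13\right)\right) - 14 = \left(-21 + \left(-13 + Q\right)\right) - 14 = \left(-34 + Q\right) - 14 = -48 + Q$)
$x{\left(71,u{\left(-6,-6 \right)} \right)} + 423 = \left(-48 + \frac{1}{6} \left(-6\right)\right) + 423 = \left(-48 - 1\right) + 423 = -49 + 423 = 374$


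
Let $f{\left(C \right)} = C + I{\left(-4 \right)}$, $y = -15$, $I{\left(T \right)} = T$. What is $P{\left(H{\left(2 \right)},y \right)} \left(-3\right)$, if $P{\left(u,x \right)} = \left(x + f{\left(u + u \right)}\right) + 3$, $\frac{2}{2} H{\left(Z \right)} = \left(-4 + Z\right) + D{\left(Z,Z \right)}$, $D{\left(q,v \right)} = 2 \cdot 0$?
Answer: $60$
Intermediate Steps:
$D{\left(q,v \right)} = 0$
$f{\left(C \right)} = -4 + C$ ($f{\left(C \right)} = C - 4 = -4 + C$)
$H{\left(Z \right)} = -4 + Z$ ($H{\left(Z \right)} = \left(-4 + Z\right) + 0 = -4 + Z$)
$P{\left(u,x \right)} = -1 + x + 2 u$ ($P{\left(u,x \right)} = \left(x + \left(-4 + \left(u + u\right)\right)\right) + 3 = \left(x + \left(-4 + 2 u\right)\right) + 3 = \left(-4 + x + 2 u\right) + 3 = -1 + x + 2 u$)
$P{\left(H{\left(2 \right)},y \right)} \left(-3\right) = \left(-1 - 15 + 2 \left(-4 + 2\right)\right) \left(-3\right) = \left(-1 - 15 + 2 \left(-2\right)\right) \left(-3\right) = \left(-1 - 15 - 4\right) \left(-3\right) = \left(-20\right) \left(-3\right) = 60$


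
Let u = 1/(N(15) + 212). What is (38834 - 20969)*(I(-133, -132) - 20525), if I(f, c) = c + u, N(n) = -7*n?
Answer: -39486973770/107 ≈ -3.6904e+8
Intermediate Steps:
u = 1/107 (u = 1/(-7*15 + 212) = 1/(-105 + 212) = 1/107 ≈ 0.0093458)
I(f, c) = 1/107 + c (I(f, c) = c + 1/107 = 1/107 + c)
(38834 - 20969)*(I(-133, -132) - 20525) = (38834 - 20969)*((1/107 - 132) - 20525) = 17865*(-14123/107 - 20525) = 17865*(-2210298/107) = -39486973770/107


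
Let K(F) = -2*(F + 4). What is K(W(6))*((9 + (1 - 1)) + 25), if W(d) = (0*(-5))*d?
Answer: -272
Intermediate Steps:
W(d) = 0 (W(d) = 0*d = 0)
K(F) = -8 - 2*F (K(F) = -2*(4 + F) = -8 - 2*F)
K(W(6))*((9 + (1 - 1)) + 25) = (-8 - 2*0)*((9 + (1 - 1)) + 25) = (-8 + 0)*((9 + 0) + 25) = -8*(9 + 25) = -8*34 = -272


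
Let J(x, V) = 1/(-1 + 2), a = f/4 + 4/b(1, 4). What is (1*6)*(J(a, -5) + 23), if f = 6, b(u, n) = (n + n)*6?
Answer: 144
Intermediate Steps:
b(u, n) = 12*n (b(u, n) = (2*n)*6 = 12*n)
a = 19/12 (a = 6/4 + 4/((12*4)) = 6*(¼) + 4/48 = 3/2 + 4*(1/48) = 3/2 + 1/12 = 19/12 ≈ 1.5833)
J(x, V) = 1 (J(x, V) = 1/1 = 1)
(1*6)*(J(a, -5) + 23) = (1*6)*(1 + 23) = 6*24 = 144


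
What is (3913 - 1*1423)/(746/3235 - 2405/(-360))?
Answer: 579970800/1609747 ≈ 360.29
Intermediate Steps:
(3913 - 1*1423)/(746/3235 - 2405/(-360)) = (3913 - 1423)/(746*(1/3235) - 2405*(-1/360)) = 2490/(746/3235 + 481/72) = 2490/(1609747/232920) = 2490*(232920/1609747) = 579970800/1609747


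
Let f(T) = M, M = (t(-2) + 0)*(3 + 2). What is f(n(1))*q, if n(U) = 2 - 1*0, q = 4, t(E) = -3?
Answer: -60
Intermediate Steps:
n(U) = 2 (n(U) = 2 + 0 = 2)
M = -15 (M = (-3 + 0)*(3 + 2) = -3*5 = -15)
f(T) = -15
f(n(1))*q = -15*4 = -60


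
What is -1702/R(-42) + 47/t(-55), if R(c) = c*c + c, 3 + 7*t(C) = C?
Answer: -332627/49938 ≈ -6.6608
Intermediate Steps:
t(C) = -3/7 + C/7
R(c) = c + c² (R(c) = c² + c = c + c²)
-1702/R(-42) + 47/t(-55) = -1702*(-1/(42*(1 - 42))) + 47/(-3/7 + (⅐)*(-55)) = -1702/((-42*(-41))) + 47/(-3/7 - 55/7) = -1702/1722 + 47/(-58/7) = -1702*1/1722 + 47*(-7/58) = -851/861 - 329/58 = -332627/49938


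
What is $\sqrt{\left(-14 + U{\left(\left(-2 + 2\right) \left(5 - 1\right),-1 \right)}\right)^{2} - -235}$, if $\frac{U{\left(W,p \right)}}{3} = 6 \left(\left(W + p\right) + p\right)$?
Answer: $\sqrt{2735} \approx 52.297$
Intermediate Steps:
$U{\left(W,p \right)} = 18 W + 36 p$ ($U{\left(W,p \right)} = 3 \cdot 6 \left(\left(W + p\right) + p\right) = 3 \cdot 6 \left(W + 2 p\right) = 3 \left(6 W + 12 p\right) = 18 W + 36 p$)
$\sqrt{\left(-14 + U{\left(\left(-2 + 2\right) \left(5 - 1\right),-1 \right)}\right)^{2} - -235} = \sqrt{\left(-14 + \left(18 \left(-2 + 2\right) \left(5 - 1\right) + 36 \left(-1\right)\right)\right)^{2} - -235} = \sqrt{\left(-14 - \left(36 - 18 \cdot 0 \cdot 4\right)\right)^{2} + \left(-931 + 1166\right)} = \sqrt{\left(-14 + \left(18 \cdot 0 - 36\right)\right)^{2} + 235} = \sqrt{\left(-14 + \left(0 - 36\right)\right)^{2} + 235} = \sqrt{\left(-14 - 36\right)^{2} + 235} = \sqrt{\left(-50\right)^{2} + 235} = \sqrt{2500 + 235} = \sqrt{2735}$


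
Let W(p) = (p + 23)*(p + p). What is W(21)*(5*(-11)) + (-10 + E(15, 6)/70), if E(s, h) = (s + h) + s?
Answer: -3557732/35 ≈ -1.0165e+5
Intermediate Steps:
E(s, h) = h + 2*s (E(s, h) = (h + s) + s = h + 2*s)
W(p) = 2*p*(23 + p) (W(p) = (23 + p)*(2*p) = 2*p*(23 + p))
W(21)*(5*(-11)) + (-10 + E(15, 6)/70) = (2*21*(23 + 21))*(5*(-11)) + (-10 + (6 + 2*15)/70) = (2*21*44)*(-55) + (-10 + (6 + 30)*(1/70)) = 1848*(-55) + (-10 + 36*(1/70)) = -101640 + (-10 + 18/35) = -101640 - 332/35 = -3557732/35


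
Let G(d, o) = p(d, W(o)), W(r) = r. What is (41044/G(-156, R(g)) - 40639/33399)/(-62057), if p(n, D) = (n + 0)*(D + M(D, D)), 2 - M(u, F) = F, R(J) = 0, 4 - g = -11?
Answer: 115292327/53888685318 ≈ 0.0021395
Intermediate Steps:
g = 15 (g = 4 - 1*(-11) = 4 + 11 = 15)
M(u, F) = 2 - F
p(n, D) = 2*n (p(n, D) = (n + 0)*(D + (2 - D)) = n*2 = 2*n)
G(d, o) = 2*d
(41044/G(-156, R(g)) - 40639/33399)/(-62057) = (41044/((2*(-156))) - 40639/33399)/(-62057) = (41044/(-312) - 40639*1/33399)*(-1/62057) = (41044*(-1/312) - 40639/33399)*(-1/62057) = (-10261/78 - 40639/33399)*(-1/62057) = -115292327/868374*(-1/62057) = 115292327/53888685318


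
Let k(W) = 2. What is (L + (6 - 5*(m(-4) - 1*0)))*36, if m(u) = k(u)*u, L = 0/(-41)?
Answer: 1656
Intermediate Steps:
L = 0 (L = 0*(-1/41) = 0)
m(u) = 2*u
(L + (6 - 5*(m(-4) - 1*0)))*36 = (0 + (6 - 5*(2*(-4) - 1*0)))*36 = (0 + (6 - 5*(-8 + 0)))*36 = (0 + (6 - 5*(-8)))*36 = (0 + (6 + 40))*36 = (0 + 46)*36 = 46*36 = 1656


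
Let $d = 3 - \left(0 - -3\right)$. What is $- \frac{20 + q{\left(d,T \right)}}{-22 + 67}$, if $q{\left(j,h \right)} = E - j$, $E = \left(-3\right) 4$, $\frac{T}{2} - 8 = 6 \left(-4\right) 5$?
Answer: $- \frac{8}{45} \approx -0.17778$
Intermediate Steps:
$d = 0$ ($d = 3 - \left(0 + 3\right) = 3 - 3 = 0$)
$T = -224$ ($T = 16 + 2 \cdot 6 \left(-4\right) 5 = 16 + 2 \left(\left(-24\right) 5\right) = 16 + 2 \left(-120\right) = 16 - 240 = -224$)
$E = -12$
$q{\left(j,h \right)} = -12 - j$
$- \frac{20 + q{\left(d,T \right)}}{-22 + 67} = - \frac{20 - 12}{-22 + 67} = - \frac{20 + \left(-12 + 0\right)}{45} = - \frac{20 - 12}{45} = - \frac{8}{45}$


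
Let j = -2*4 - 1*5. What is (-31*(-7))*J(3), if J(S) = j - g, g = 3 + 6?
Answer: -4774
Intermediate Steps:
j = -13 (j = -8 - 5 = -13)
g = 9
J(S) = -22 (J(S) = -13 - 1*9 = -13 - 9 = -22)
(-31*(-7))*J(3) = -31*(-7)*(-22) = 217*(-22) = -4774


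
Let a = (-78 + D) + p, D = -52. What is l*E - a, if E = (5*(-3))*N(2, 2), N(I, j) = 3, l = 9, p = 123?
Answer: -398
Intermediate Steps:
E = -45 (E = (5*(-3))*3 = -15*3 = -45)
a = -7 (a = (-78 - 52) + 123 = -130 + 123 = -7)
l*E - a = 9*(-45) - 1*(-7) = -405 + 7 = -398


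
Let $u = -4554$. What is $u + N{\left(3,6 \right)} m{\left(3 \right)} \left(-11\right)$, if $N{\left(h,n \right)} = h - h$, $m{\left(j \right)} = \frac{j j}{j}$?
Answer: $-4554$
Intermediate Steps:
$m{\left(j \right)} = j$ ($m{\left(j \right)} = \frac{j^{2}}{j} = j$)
$N{\left(h,n \right)} = 0$
$u + N{\left(3,6 \right)} m{\left(3 \right)} \left(-11\right) = -4554 + 0 \cdot 3 \left(-11\right) = -4554 + 0 \left(-11\right) = -4554 + 0 = -4554$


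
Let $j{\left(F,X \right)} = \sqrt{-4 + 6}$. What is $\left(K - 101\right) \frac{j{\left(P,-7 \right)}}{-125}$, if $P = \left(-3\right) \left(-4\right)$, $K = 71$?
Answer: $\frac{6 \sqrt{2}}{25} \approx 0.33941$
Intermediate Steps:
$P = 12$
$j{\left(F,X \right)} = \sqrt{2}$
$\left(K - 101\right) \frac{j{\left(P,-7 \right)}}{-125} = \left(71 - 101\right) \frac{\sqrt{2}}{-125} = - 30 \sqrt{2} \left(- \frac{1}{125}\right) = - 30 \left(- \frac{\sqrt{2}}{125}\right) = \frac{6 \sqrt{2}}{25}$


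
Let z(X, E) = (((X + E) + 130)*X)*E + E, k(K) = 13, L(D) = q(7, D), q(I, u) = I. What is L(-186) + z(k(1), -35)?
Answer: -49168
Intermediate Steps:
L(D) = 7
z(X, E) = E + E*X*(130 + E + X) (z(X, E) = (((E + X) + 130)*X)*E + E = ((130 + E + X)*X)*E + E = (X*(130 + E + X))*E + E = E*X*(130 + E + X) + E = E + E*X*(130 + E + X))
L(-186) + z(k(1), -35) = 7 - 35*(1 + 13**2 + 130*13 - 35*13) = 7 - 35*(1 + 169 + 1690 - 455) = 7 - 35*1405 = 7 - 49175 = -49168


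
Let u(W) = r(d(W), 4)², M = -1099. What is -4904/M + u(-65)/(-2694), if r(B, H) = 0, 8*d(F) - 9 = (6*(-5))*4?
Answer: 4904/1099 ≈ 4.4622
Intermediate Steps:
d(F) = -111/8 (d(F) = 9/8 + ((6*(-5))*4)/8 = 9/8 + (-30*4)/8 = 9/8 + (⅛)*(-120) = 9/8 - 15 = -111/8)
u(W) = 0 (u(W) = 0² = 0)
-4904/M + u(-65)/(-2694) = -4904/(-1099) + 0/(-2694) = -4904*(-1/1099) + 0*(-1/2694) = 4904/1099 + 0 = 4904/1099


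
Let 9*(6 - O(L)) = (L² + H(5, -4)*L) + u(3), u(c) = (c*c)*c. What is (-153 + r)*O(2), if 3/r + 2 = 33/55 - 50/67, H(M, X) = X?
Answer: -1147124/2157 ≈ -531.81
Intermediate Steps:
u(c) = c³ (u(c) = c²*c = c³)
r = -1005/719 (r = 3/(-2 + (33/55 - 50/67)) = 3/(-2 + (33*(1/55) - 50*1/67)) = 3/(-2 + (⅗ - 50/67)) = 3/(-2 - 49/335) = 3/(-719/335) = 3*(-335/719) = -1005/719 ≈ -1.3978)
O(L) = 3 - L²/9 + 4*L/9 (O(L) = 6 - ((L² - 4*L) + 3³)/9 = 6 - ((L² - 4*L) + 27)/9 = 6 - (27 + L² - 4*L)/9 = 6 + (-3 - L²/9 + 4*L/9) = 3 - L²/9 + 4*L/9)
(-153 + r)*O(2) = (-153 - 1005/719)*(3 - ⅑*2² + (4/9)*2) = -111012*(3 - ⅑*4 + 8/9)/719 = -111012*(3 - 4/9 + 8/9)/719 = -111012/719*31/9 = -1147124/2157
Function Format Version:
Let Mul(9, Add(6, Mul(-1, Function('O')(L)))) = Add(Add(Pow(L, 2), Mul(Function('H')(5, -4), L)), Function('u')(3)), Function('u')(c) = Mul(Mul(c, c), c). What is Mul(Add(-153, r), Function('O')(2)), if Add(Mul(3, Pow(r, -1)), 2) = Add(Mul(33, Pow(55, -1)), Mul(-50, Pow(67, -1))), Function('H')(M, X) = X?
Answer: Rational(-1147124, 2157) ≈ -531.81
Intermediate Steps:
Function('u')(c) = Pow(c, 3) (Function('u')(c) = Mul(Pow(c, 2), c) = Pow(c, 3))
r = Rational(-1005, 719) (r = Mul(3, Pow(Add(-2, Add(Mul(33, Pow(55, -1)), Mul(-50, Pow(67, -1)))), -1)) = Mul(3, Pow(Add(-2, Add(Mul(33, Rational(1, 55)), Mul(-50, Rational(1, 67)))), -1)) = Mul(3, Pow(Add(-2, Add(Rational(3, 5), Rational(-50, 67))), -1)) = Mul(3, Pow(Add(-2, Rational(-49, 335)), -1)) = Mul(3, Pow(Rational(-719, 335), -1)) = Mul(3, Rational(-335, 719)) = Rational(-1005, 719) ≈ -1.3978)
Function('O')(L) = Add(3, Mul(Rational(-1, 9), Pow(L, 2)), Mul(Rational(4, 9), L)) (Function('O')(L) = Add(6, Mul(Rational(-1, 9), Add(Add(Pow(L, 2), Mul(-4, L)), Pow(3, 3)))) = Add(6, Mul(Rational(-1, 9), Add(Add(Pow(L, 2), Mul(-4, L)), 27))) = Add(6, Mul(Rational(-1, 9), Add(27, Pow(L, 2), Mul(-4, L)))) = Add(6, Add(-3, Mul(Rational(-1, 9), Pow(L, 2)), Mul(Rational(4, 9), L))) = Add(3, Mul(Rational(-1, 9), Pow(L, 2)), Mul(Rational(4, 9), L)))
Mul(Add(-153, r), Function('O')(2)) = Mul(Add(-153, Rational(-1005, 719)), Add(3, Mul(Rational(-1, 9), Pow(2, 2)), Mul(Rational(4, 9), 2))) = Mul(Rational(-111012, 719), Add(3, Mul(Rational(-1, 9), 4), Rational(8, 9))) = Mul(Rational(-111012, 719), Add(3, Rational(-4, 9), Rational(8, 9))) = Mul(Rational(-111012, 719), Rational(31, 9)) = Rational(-1147124, 2157)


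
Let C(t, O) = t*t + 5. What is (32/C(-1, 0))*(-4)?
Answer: -64/3 ≈ -21.333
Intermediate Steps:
C(t, O) = 5 + t**2 (C(t, O) = t**2 + 5 = 5 + t**2)
(32/C(-1, 0))*(-4) = (32/(5 + (-1)**2))*(-4) = (32/(5 + 1))*(-4) = (32/6)*(-4) = (32*(1/6))*(-4) = (16/3)*(-4) = -64/3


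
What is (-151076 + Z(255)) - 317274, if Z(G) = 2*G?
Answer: -467840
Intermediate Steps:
(-151076 + Z(255)) - 317274 = (-151076 + 2*255) - 317274 = (-151076 + 510) - 317274 = -150566 - 317274 = -467840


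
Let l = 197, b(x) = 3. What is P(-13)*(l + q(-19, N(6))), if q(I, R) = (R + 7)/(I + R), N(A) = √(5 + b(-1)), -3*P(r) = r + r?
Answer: 1804400/1059 - 1352*√2/1059 ≈ 1702.1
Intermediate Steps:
P(r) = -2*r/3 (P(r) = -(r + r)/3 = -2*r/3)
N(A) = 2*√2 (N(A) = √(5 + 3) = √8 = 2*√2)
q(I, R) = (7 + R)/(I + R)
P(-13)*(l + q(-19, N(6))) = (-⅔*(-13))*(197 + (7 + 2*√2)/(-19 + 2*√2)) = 26*(197 + (7 + 2*√2)/(-19 + 2*√2))/3 = 5122/3 + 26*(7 + 2*√2)/(3*(-19 + 2*√2))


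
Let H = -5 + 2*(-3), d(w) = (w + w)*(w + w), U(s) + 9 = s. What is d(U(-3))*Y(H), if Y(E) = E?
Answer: -6336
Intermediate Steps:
U(s) = -9 + s
d(w) = 4*w² (d(w) = (2*w)*(2*w) = 4*w²)
H = -11 (H = -5 - 6 = -11)
d(U(-3))*Y(H) = (4*(-9 - 3)²)*(-11) = (4*(-12)²)*(-11) = (4*144)*(-11) = 576*(-11) = -6336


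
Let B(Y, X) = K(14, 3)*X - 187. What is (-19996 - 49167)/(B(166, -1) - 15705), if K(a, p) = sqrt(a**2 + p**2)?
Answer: 1099138396/252555459 - 69163*sqrt(205)/252555459 ≈ 4.3481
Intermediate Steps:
B(Y, X) = -187 + X*sqrt(205) (B(Y, X) = sqrt(14**2 + 3**2)*X - 187 = sqrt(196 + 9)*X - 187 = sqrt(205)*X - 187 = X*sqrt(205) - 187 = -187 + X*sqrt(205))
(-19996 - 49167)/(B(166, -1) - 15705) = (-19996 - 49167)/((-187 - sqrt(205)) - 15705) = -69163/(-15892 - sqrt(205))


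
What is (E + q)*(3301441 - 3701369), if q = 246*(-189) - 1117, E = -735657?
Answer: 313250804704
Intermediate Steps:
q = -47611 (q = -46494 - 1117 = -47611)
(E + q)*(3301441 - 3701369) = (-735657 - 47611)*(3301441 - 3701369) = -783268*(-399928) = 313250804704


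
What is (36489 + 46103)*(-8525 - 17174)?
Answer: -2122531808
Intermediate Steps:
(36489 + 46103)*(-8525 - 17174) = 82592*(-25699) = -2122531808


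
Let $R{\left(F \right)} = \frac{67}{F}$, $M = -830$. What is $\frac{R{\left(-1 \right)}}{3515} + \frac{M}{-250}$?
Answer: $\frac{58014}{17575} \approx 3.3009$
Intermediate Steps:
$\frac{R{\left(-1 \right)}}{3515} + \frac{M}{-250} = \frac{67 \frac{1}{-1}}{3515} - \frac{830}{-250} = 67 \left(-1\right) \frac{1}{3515} - - \frac{83}{25} = \left(-67\right) \frac{1}{3515} + \frac{83}{25} = - \frac{67}{3515} + \frac{83}{25} = \frac{58014}{17575}$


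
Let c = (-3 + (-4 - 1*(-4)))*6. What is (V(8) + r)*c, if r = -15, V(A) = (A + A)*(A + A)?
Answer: -4338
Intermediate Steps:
V(A) = 4*A**2 (V(A) = (2*A)*(2*A) = 4*A**2)
c = -18 (c = (-3 + (-4 + 4))*6 = (-3 + 0)*6 = -3*6 = -18)
(V(8) + r)*c = (4*8**2 - 15)*(-18) = (4*64 - 15)*(-18) = (256 - 15)*(-18) = 241*(-18) = -4338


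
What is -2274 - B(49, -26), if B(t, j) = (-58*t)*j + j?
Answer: -76140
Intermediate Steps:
B(t, j) = j - 58*j*t (B(t, j) = -58*j*t + j = j - 58*j*t)
-2274 - B(49, -26) = -2274 - (-26)*(1 - 58*49) = -2274 - (-26)*(1 - 2842) = -2274 - (-26)*(-2841) = -2274 - 1*73866 = -2274 - 73866 = -76140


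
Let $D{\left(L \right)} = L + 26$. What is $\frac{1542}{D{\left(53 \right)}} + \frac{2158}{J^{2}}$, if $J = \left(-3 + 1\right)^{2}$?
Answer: $\frac{97577}{632} \approx 154.39$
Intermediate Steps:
$J = 4$ ($J = \left(-2\right)^{2} = 4$)
$D{\left(L \right)} = 26 + L$
$\frac{1542}{D{\left(53 \right)}} + \frac{2158}{J^{2}} = \frac{1542}{26 + 53} + \frac{2158}{4^{2}} = \frac{1542}{79} + \frac{2158}{16} = 1542 \cdot \frac{1}{79} + 2158 \cdot \frac{1}{16} = \frac{1542}{79} + \frac{1079}{8} = \frac{97577}{632}$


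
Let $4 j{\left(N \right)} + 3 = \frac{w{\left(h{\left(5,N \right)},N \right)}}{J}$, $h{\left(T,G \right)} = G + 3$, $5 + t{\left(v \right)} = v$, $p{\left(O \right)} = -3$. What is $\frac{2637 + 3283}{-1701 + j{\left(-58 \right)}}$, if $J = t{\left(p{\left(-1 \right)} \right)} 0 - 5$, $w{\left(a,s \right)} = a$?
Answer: $- \frac{5920}{1699} \approx -3.4844$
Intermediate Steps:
$t{\left(v \right)} = -5 + v$
$h{\left(T,G \right)} = 3 + G$
$J = -5$ ($J = \left(-5 - 3\right) 0 - 5 = \left(-8\right) 0 - 5 = 0 - 5 = -5$)
$j{\left(N \right)} = - \frac{9}{10} - \frac{N}{20}$ ($j{\left(N \right)} = - \frac{3}{4} + \frac{\left(3 + N\right) \frac{1}{-5}}{4} = - \frac{3}{4} + \frac{\left(3 + N\right) \left(- \frac{1}{5}\right)}{4} = - \frac{3}{4} + \frac{- \frac{3}{5} - \frac{N}{5}}{4} = - \frac{3}{4} - \left(\frac{3}{20} + \frac{N}{20}\right) = - \frac{9}{10} - \frac{N}{20}$)
$\frac{2637 + 3283}{-1701 + j{\left(-58 \right)}} = \frac{2637 + 3283}{-1701 - -2} = \frac{5920}{-1701 + \left(- \frac{9}{10} + \frac{29}{10}\right)} = \frac{5920}{-1701 + 2} = \frac{5920}{-1699} = 5920 \left(- \frac{1}{1699}\right) = - \frac{5920}{1699}$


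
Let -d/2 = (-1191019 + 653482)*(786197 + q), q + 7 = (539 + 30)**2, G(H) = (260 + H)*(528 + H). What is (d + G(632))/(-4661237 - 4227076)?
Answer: -1193280496094/8888313 ≈ -1.3425e+5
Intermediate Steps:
q = 323754 (q = -7 + (539 + 30)**2 = -7 + 569**2 = -7 + 323761 = 323754)
d = 1193279461374 (d = -2*(-1191019 + 653482)*(786197 + 323754) = -(-1075074)*1109951 = -2*(-596639730687) = 1193279461374)
(d + G(632))/(-4661237 - 4227076) = (1193279461374 + (137280 + 632**2 + 788*632))/(-4661237 - 4227076) = (1193279461374 + (137280 + 399424 + 498016))/(-8888313) = (1193279461374 + 1034720)*(-1/8888313) = 1193280496094*(-1/8888313) = -1193280496094/8888313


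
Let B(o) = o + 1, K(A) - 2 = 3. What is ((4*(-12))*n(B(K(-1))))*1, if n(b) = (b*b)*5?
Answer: -8640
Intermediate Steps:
K(A) = 5 (K(A) = 2 + 3 = 5)
B(o) = 1 + o
n(b) = 5*b² (n(b) = b²*5 = 5*b²)
((4*(-12))*n(B(K(-1))))*1 = ((4*(-12))*(5*(1 + 5)²))*1 = -240*6²*1 = -240*36*1 = -48*180*1 = -8640*1 = -8640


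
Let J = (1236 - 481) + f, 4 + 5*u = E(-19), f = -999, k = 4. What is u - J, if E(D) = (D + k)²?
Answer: 1441/5 ≈ 288.20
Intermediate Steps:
E(D) = (4 + D)² (E(D) = (D + 4)² = (4 + D)²)
u = 221/5 (u = -⅘ + (4 - 19)²/5 = -⅘ + (⅕)*(-15)² = -⅘ + (⅕)*225 = -⅘ + 45 = 221/5 ≈ 44.200)
J = -244 (J = (1236 - 481) - 999 = 755 - 999 = -244)
u - J = 221/5 - 1*(-244) = 221/5 + 244 = 1441/5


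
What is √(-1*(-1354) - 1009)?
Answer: √345 ≈ 18.574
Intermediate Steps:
√(-1*(-1354) - 1009) = √(1354 - 1009) = √345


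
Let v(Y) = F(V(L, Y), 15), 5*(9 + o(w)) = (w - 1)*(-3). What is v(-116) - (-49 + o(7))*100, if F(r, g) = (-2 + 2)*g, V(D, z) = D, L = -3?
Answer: 6160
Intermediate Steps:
o(w) = -42/5 - 3*w/5 (o(w) = -9 + ((w - 1)*(-3))/5 = -9 + ((-1 + w)*(-3))/5 = -9 + (3 - 3*w)/5 = -9 + (⅗ - 3*w/5) = -42/5 - 3*w/5)
F(r, g) = 0 (F(r, g) = 0*g = 0)
v(Y) = 0
v(-116) - (-49 + o(7))*100 = 0 - (-49 + (-42/5 - ⅗*7))*100 = 0 - (-49 + (-42/5 - 21/5))*100 = 0 - (-49 - 63/5)*100 = 0 - (-308)*100/5 = 0 - 1*(-6160) = 0 + 6160 = 6160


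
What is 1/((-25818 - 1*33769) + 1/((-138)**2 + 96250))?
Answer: -115294/6870023577 ≈ -1.6782e-5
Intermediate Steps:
1/((-25818 - 1*33769) + 1/((-138)**2 + 96250)) = 1/((-25818 - 33769) + 1/(19044 + 96250)) = 1/(-59587 + 1/115294) = 1/(-6870023577/115294) = -115294/6870023577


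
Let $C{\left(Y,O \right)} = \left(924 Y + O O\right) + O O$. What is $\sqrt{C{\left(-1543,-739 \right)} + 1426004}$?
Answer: $\sqrt{1092514} \approx 1045.2$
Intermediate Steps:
$C{\left(Y,O \right)} = 2 O^{2} + 924 Y$ ($C{\left(Y,O \right)} = \left(924 Y + O^{2}\right) + O^{2} = \left(O^{2} + 924 Y\right) + O^{2} = 2 O^{2} + 924 Y$)
$\sqrt{C{\left(-1543,-739 \right)} + 1426004} = \sqrt{\left(2 \left(-739\right)^{2} + 924 \left(-1543\right)\right) + 1426004} = \sqrt{\left(2 \cdot 546121 - 1425732\right) + 1426004} = \sqrt{\left(1092242 - 1425732\right) + 1426004} = \sqrt{-333490 + 1426004} = \sqrt{1092514}$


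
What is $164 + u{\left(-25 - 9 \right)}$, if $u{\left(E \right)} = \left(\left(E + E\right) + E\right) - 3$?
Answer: $59$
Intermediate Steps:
$u{\left(E \right)} = -3 + 3 E$ ($u{\left(E \right)} = \left(2 E + E\right) - 3 = 3 E - 3 = -3 + 3 E$)
$164 + u{\left(-25 - 9 \right)} = 164 + \left(-3 + 3 \left(-25 - 9\right)\right) = 164 + \left(-3 + 3 \left(-34\right)\right) = 164 - 105 = 59$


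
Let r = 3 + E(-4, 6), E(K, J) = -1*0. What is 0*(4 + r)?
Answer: 0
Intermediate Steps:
E(K, J) = 0
r = 3 (r = 3 + 0 = 3)
0*(4 + r) = 0*(4 + 3) = 0*7 = 0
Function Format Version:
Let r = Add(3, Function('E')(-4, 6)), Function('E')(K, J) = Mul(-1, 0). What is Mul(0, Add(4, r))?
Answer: 0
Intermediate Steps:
Function('E')(K, J) = 0
r = 3 (r = Add(3, 0) = 3)
Mul(0, Add(4, r)) = Mul(0, Add(4, 3)) = Mul(0, 7) = 0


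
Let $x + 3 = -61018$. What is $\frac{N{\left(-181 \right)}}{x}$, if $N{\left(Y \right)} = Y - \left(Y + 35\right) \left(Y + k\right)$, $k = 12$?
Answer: $\frac{24855}{61021} \approx 0.40732$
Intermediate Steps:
$x = -61021$ ($x = -3 - 61018 = -61021$)
$N{\left(Y \right)} = Y - \left(12 + Y\right) \left(35 + Y\right)$ ($N{\left(Y \right)} = Y - \left(Y + 35\right) \left(Y + 12\right) = Y - \left(35 + Y\right) \left(12 + Y\right) = Y - \left(12 + Y\right) \left(35 + Y\right)$)
$\frac{N{\left(-181 \right)}}{x} = \frac{-420 - \left(-181\right)^{2} - -8326}{-61021} = \left(-420 - 32761 + 8326\right) \left(- \frac{1}{61021}\right) = \left(-24855\right) \left(- \frac{1}{61021}\right) = \frac{24855}{61021}$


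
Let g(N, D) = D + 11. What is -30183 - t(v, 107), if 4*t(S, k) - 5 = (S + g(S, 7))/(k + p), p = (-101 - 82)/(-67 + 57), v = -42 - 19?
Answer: -151283031/5012 ≈ -30184.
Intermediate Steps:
v = -61
g(N, D) = 11 + D
p = 183/10 (p = -183/(-10) = -183*(-⅒) = 183/10 ≈ 18.300)
t(S, k) = 5/4 + (18 + S)/(4*(183/10 + k)) (t(S, k) = 5/4 + ((S + (11 + 7))/(k + 183/10))/4 = 5/4 + ((S + 18)/(183/10 + k))/4 = 5/4 + ((18 + S)/(183/10 + k))/4 = 5/4 + (18 + S)/(4*(183/10 + k)))
-30183 - t(v, 107) = -30183 - 5*(219 + 2*(-61) + 10*107)/(4*(183 + 10*107)) = -30183 - 5*(219 - 122 + 1070)/(4*(183 + 1070)) = -30183 - 5*1167/(4*1253) = -30183 - 1*5835/5012 = -30183 - 5835/5012 = -151283031/5012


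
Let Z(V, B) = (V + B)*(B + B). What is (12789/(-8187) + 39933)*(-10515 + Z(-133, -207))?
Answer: 14193174579030/2729 ≈ 5.2009e+9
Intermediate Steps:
Z(V, B) = 2*B*(B + V) (Z(V, B) = (B + V)*(2*B) = 2*B*(B + V))
(12789/(-8187) + 39933)*(-10515 + Z(-133, -207)) = (12789/(-8187) + 39933)*(-10515 + 2*(-207)*(-207 - 133)) = (12789*(-1/8187) + 39933)*(-10515 + 2*(-207)*(-340)) = (-4263/2729 + 39933)*(-10515 + 140760) = (108972894/2729)*130245 = 14193174579030/2729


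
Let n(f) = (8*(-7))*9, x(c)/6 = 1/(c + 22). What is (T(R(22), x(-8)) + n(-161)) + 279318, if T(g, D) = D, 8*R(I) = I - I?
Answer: 1951701/7 ≈ 2.7881e+5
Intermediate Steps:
R(I) = 0 (R(I) = (I - I)/8 = (⅛)*0 = 0)
x(c) = 6/(22 + c) (x(c) = 6/(c + 22) = 6/(22 + c))
n(f) = -504 (n(f) = -56*9 = -504)
(T(R(22), x(-8)) + n(-161)) + 279318 = (6/(22 - 8) - 504) + 279318 = (6/14 - 504) + 279318 = (6*(1/14) - 504) + 279318 = (3/7 - 504) + 279318 = -3525/7 + 279318 = 1951701/7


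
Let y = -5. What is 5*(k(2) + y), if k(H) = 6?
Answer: 5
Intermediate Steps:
5*(k(2) + y) = 5*(6 - 5) = 5*1 = 5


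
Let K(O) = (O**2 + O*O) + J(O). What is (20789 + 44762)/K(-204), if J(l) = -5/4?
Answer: 262204/332923 ≈ 0.78758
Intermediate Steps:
J(l) = -5/4 (J(l) = -5*1/4 = -5/4)
K(O) = -5/4 + 2*O**2 (K(O) = (O**2 + O*O) - 5/4 = (O**2 + O**2) - 5/4 = 2*O**2 - 5/4 = -5/4 + 2*O**2)
(20789 + 44762)/K(-204) = (20789 + 44762)/(-5/4 + 2*(-204)**2) = 65551/(-5/4 + 2*41616) = 65551/(-5/4 + 83232) = 65551/(332923/4) = 65551*(4/332923) = 262204/332923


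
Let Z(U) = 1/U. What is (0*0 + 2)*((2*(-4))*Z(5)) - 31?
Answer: -171/5 ≈ -34.200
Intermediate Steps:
Z(U) = 1/U
(0*0 + 2)*((2*(-4))*Z(5)) - 31 = (0*0 + 2)*((2*(-4))/5) - 31 = (0 + 2)*(-8*1/5) - 31 = 2*(-8/5) - 31 = -16/5 - 31 = -171/5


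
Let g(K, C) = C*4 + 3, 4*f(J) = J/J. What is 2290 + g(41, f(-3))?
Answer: 2294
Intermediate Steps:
f(J) = 1/4 (f(J) = (J/J)/4 = (1/4)*1 = 1/4)
g(K, C) = 3 + 4*C (g(K, C) = 4*C + 3 = 3 + 4*C)
2290 + g(41, f(-3)) = 2290 + (3 + 4*(1/4)) = 2290 + (3 + 1) = 2290 + 4 = 2294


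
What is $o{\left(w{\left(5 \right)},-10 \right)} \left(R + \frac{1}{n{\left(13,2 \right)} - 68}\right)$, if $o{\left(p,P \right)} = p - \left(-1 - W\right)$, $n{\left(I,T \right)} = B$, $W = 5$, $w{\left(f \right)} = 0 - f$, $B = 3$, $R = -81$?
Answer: $- \frac{5266}{65} \approx -81.015$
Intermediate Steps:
$w{\left(f \right)} = - f$
$n{\left(I,T \right)} = 3$
$o{\left(p,P \right)} = 6 + p$ ($o{\left(p,P \right)} = p - \left(-1 - 5\right) = p - -6 = p + 6 = 6 + p$)
$o{\left(w{\left(5 \right)},-10 \right)} \left(R + \frac{1}{n{\left(13,2 \right)} - 68}\right) = \left(6 - 5\right) \left(-81 + \frac{1}{3 - 68}\right) = \left(6 - 5\right) \left(-81 + \frac{1}{-65}\right) = 1 \left(-81 - \frac{1}{65}\right) = 1 \left(- \frac{5266}{65}\right) = - \frac{5266}{65}$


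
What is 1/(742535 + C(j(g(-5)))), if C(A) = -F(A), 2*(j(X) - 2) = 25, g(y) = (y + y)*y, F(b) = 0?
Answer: 1/742535 ≈ 1.3467e-6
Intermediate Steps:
g(y) = 2*y² (g(y) = (2*y)*y = 2*y²)
j(X) = 29/2 (j(X) = 2 + (½)*25 = 2 + 25/2 = 29/2)
C(A) = 0 (C(A) = -1*0 = 0)
1/(742535 + C(j(g(-5)))) = 1/(742535 + 0) = 1/742535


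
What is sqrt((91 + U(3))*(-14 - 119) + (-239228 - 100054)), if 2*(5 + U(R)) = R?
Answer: I*sqrt(1403678)/2 ≈ 592.38*I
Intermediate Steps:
U(R) = -5 + R/2
sqrt((91 + U(3))*(-14 - 119) + (-239228 - 100054)) = sqrt((91 + (-5 + (1/2)*3))*(-14 - 119) + (-239228 - 100054)) = sqrt((91 + (-5 + 3/2))*(-133) - 339282) = sqrt((91 - 7/2)*(-133) - 339282) = sqrt((175/2)*(-133) - 339282) = sqrt(-23275/2 - 339282) = sqrt(-701839/2) = I*sqrt(1403678)/2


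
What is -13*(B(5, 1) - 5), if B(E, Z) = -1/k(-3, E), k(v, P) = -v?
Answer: 208/3 ≈ 69.333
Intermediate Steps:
B(E, Z) = -1/3 (B(E, Z) = -1/((-1*(-3))) = -1/3)
-13*(B(5, 1) - 5) = -13*(-1/3 - 5) = -13*(-16/3) = 208/3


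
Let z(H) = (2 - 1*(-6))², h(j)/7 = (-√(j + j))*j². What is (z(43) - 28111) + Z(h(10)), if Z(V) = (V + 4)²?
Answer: 9771969 - 11200*√5 ≈ 9.7469e+6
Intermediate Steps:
h(j) = -7*√2*j^(5/2) (h(j) = 7*((-√(j + j))*j²) = 7*((-√(2*j))*j²) = 7*((-√2*√j)*j²) = 7*(-√2*j^(5/2)) = -7*√2*j^(5/2))
Z(V) = (4 + V)²
z(H) = 64 (z(H) = (2 + 6)² = 8² = 64)
(z(43) - 28111) + Z(h(10)) = (64 - 28111) + (4 - 7*√2*10^(5/2))² = -28047 + (4 - 7*√2*100*√10)² = -28047 + (4 - 1400*√5)²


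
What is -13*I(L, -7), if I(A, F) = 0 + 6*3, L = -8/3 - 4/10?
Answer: -234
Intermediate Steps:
L = -46/15 (L = -8*⅓ - 4*⅒ = -8/3 - ⅖ = -46/15 ≈ -3.0667)
I(A, F) = 18 (I(A, F) = 0 + 18 = 18)
-13*I(L, -7) = -13*18 = -234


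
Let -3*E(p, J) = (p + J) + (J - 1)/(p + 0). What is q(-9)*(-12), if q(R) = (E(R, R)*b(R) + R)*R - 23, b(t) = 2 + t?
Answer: -4952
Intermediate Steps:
E(p, J) = -J/3 - p/3 - (-1 + J)/(3*p) (E(p, J) = -((p + J) + (J - 1)/(p + 0))/3 = -((J + p) + (-1 + J)/p)/3 = -(J + p + (-1 + J)/p)/3 = -J/3 - p/3 - (-1 + J)/(3*p))
q(R) = -23 + R*(R + (2 + R)*(1 - R - 2*R²)/(3*R)) (q(R) = (((1 - R - R*(R + R))/(3*R))*(2 + R) + R)*R - 23 = (((1 - R - R*2*R)/(3*R))*(2 + R) + R)*R - 23 = (((1 - R - 2*R²)/(3*R))*(2 + R) + R)*R - 23 = ((2 + R)*(1 - R - 2*R²)/(3*R) + R)*R - 23 = (R + (2 + R)*(1 - R - 2*R²)/(3*R))*R - 23 = R*(R + (2 + R)*(1 - R - 2*R²)/(3*R)) - 23 = -23 + R*(R + (2 + R)*(1 - R - 2*R²)/(3*R)))
q(-9)*(-12) = (-67/3 - ⅔*(-9)² - ⅔*(-9)³ - ⅓*(-9))*(-12) = (-67/3 - ⅔*81 - ⅔*(-729) + 3)*(-12) = (-67/3 - 54 + 486 + 3)*(-12) = (1238/3)*(-12) = -4952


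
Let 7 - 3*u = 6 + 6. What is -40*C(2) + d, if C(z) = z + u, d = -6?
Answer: -58/3 ≈ -19.333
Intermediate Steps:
u = -5/3 (u = 7/3 - (6 + 6)/3 = 7/3 - ⅓*12 = 7/3 - 4 = -5/3 ≈ -1.6667)
C(z) = -5/3 + z (C(z) = z - 5/3 = -5/3 + z)
-40*C(2) + d = -40*(-5/3 + 2) - 6 = -40*⅓ - 6 = -40/3 - 6 = -58/3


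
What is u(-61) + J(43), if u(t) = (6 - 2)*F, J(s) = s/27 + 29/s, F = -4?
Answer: -15944/1161 ≈ -13.733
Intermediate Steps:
J(s) = 29/s + s/27 (J(s) = s*(1/27) + 29/s = s/27 + 29/s = 29/s + s/27)
u(t) = -16 (u(t) = (6 - 2)*(-4) = 4*(-4) = -16)
u(-61) + J(43) = -16 + (29/43 + (1/27)*43) = -16 + (29*(1/43) + 43/27) = -16 + (29/43 + 43/27) = -16 + 2632/1161 = -15944/1161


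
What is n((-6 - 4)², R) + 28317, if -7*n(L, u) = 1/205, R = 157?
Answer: 40634894/1435 ≈ 28317.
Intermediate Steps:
n(L, u) = -1/1435 (n(L, u) = -⅐/205 = -⅐*1/205 = -1/1435)
n((-6 - 4)², R) + 28317 = -1/1435 + 28317 = 40634894/1435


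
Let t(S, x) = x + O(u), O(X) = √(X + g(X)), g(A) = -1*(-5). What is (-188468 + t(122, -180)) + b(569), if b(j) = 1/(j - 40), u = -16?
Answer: -99794791/529 + I*√11 ≈ -1.8865e+5 + 3.3166*I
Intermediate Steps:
g(A) = 5
O(X) = √(5 + X) (O(X) = √(X + 5) = √(5 + X))
b(j) = 1/(-40 + j)
t(S, x) = x + I*√11 (t(S, x) = x + √(5 - 16) = x + √(-11) = x + I*√11)
(-188468 + t(122, -180)) + b(569) = (-188468 + (-180 + I*√11)) + 1/(-40 + 569) = (-188648 + I*√11) + 1/529 = -99794791/529 + I*√11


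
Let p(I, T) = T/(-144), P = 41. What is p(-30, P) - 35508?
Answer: -5113193/144 ≈ -35508.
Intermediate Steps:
p(I, T) = -T/144 (p(I, T) = T*(-1/144) = -T/144)
p(-30, P) - 35508 = -1/144*41 - 35508 = -41/144 - 35508 = -5113193/144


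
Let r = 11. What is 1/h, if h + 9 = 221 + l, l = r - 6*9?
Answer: 1/169 ≈ 0.0059172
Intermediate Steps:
l = -43 (l = 11 - 6*9 = 11 - 54 = -43)
h = 169 (h = -9 + (221 - 43) = -9 + 178 = 169)
1/h = 1/169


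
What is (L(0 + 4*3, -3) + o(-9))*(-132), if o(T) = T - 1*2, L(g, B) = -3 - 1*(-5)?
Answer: 1188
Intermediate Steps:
L(g, B) = 2 (L(g, B) = -3 + 5 = 2)
o(T) = -2 + T (o(T) = T - 2 = -2 + T)
(L(0 + 4*3, -3) + o(-9))*(-132) = (2 + (-2 - 9))*(-132) = (2 - 11)*(-132) = -9*(-132) = 1188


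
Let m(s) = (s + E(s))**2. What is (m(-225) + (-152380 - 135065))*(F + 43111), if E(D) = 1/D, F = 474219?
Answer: -1240444691289034/10125 ≈ -1.2251e+11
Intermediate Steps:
m(s) = (s + 1/s)**2
(m(-225) + (-152380 - 135065))*(F + 43111) = ((1 + (-225)**2)**2/(-225)**2 + (-152380 - 135065))*(474219 + 43111) = ((1 + 50625)**2/50625 - 287445)*517330 = ((1/50625)*50626**2 - 287445)*517330 = ((1/50625)*2562991876 - 287445)*517330 = (2562991876/50625 - 287445)*517330 = -11988911249/50625*517330 = -1240444691289034/10125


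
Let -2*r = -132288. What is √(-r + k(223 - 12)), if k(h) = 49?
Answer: I*√66095 ≈ 257.09*I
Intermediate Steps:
r = 66144 (r = -½*(-132288) = 66144)
√(-r + k(223 - 12)) = √(-1*66144 + 49) = √(-66144 + 49) = √(-66095) = I*√66095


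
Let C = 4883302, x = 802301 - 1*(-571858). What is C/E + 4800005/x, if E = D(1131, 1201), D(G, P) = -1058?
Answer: -3352677493864/726930111 ≈ -4612.1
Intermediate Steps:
x = 1374159 (x = 802301 + 571858 = 1374159)
E = -1058
C/E + 4800005/x = 4883302/(-1058) + 4800005/1374159 = 4883302*(-1/1058) + 4800005*(1/1374159) = -2441651/529 + 4800005/1374159 = -3352677493864/726930111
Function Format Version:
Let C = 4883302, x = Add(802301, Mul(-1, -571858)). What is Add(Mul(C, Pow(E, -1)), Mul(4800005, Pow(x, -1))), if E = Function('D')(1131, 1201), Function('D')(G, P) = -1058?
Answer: Rational(-3352677493864, 726930111) ≈ -4612.1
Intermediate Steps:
x = 1374159 (x = Add(802301, 571858) = 1374159)
E = -1058
Add(Mul(C, Pow(E, -1)), Mul(4800005, Pow(x, -1))) = Add(Mul(4883302, Pow(-1058, -1)), Mul(4800005, Pow(1374159, -1))) = Add(Mul(4883302, Rational(-1, 1058)), Mul(4800005, Rational(1, 1374159))) = Add(Rational(-2441651, 529), Rational(4800005, 1374159)) = Rational(-3352677493864, 726930111)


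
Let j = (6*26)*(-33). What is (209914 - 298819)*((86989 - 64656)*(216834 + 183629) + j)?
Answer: -795124981931055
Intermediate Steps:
j = -5148 (j = 156*(-33) = -5148)
(209914 - 298819)*((86989 - 64656)*(216834 + 183629) + j) = (209914 - 298819)*((86989 - 64656)*(216834 + 183629) - 5148) = -88905*(22333*400463 - 5148) = -88905*(8943540179 - 5148) = -88905*8943535031 = -795124981931055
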